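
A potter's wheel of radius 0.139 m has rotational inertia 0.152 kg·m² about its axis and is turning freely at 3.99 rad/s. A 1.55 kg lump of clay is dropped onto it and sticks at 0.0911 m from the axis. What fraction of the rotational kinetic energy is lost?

The added mass arrives with no angular momentum about the axis, and any external torque about the axis is negligible, so the system's angular momentum is conserved.
Added inertia Σmr² = (1.55)(0.0911)² = 0.01286 kg·m²; I_f = 0.1520 + 0.01286 = 0.1649 kg·m².
ω_f = I_p ω_i / I_f = (0.1520)(3.99) / 0.1649 = 3.679 rad/s.
KE_i = ½(0.1520)(3.990 rad/s)² = 1.210 J; KE_f = ½(0.1649)(3.679)² = 1.116 J.
Fraction lost = 0.07803.

fraction ≈ 0.0780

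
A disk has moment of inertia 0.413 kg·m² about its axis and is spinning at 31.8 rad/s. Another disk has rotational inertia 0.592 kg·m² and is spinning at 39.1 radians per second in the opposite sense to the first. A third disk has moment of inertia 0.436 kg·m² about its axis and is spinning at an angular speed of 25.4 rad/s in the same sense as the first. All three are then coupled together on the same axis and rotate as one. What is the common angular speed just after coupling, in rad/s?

|ω_f| ≈ 0.736 rad/s

The coupling torques are internal; angular momentum about the shared axis is conserved.
Taking A's sense as positive: L = (0.4130)(31.8) − (0.5920)(39.1) + (0.4360)(25.4) = 1.061 kg·m²·rad/s.
Combined I = 0.4130 + 0.5920 + 0.4360 = 1.441 kg·m².
ω_f = L / I = 1.061 / 1.441 = 0.7360 rad/s.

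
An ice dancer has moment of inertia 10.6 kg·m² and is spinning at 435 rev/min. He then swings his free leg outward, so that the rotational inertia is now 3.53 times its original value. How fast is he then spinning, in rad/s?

No external torque acts about the spin axis, so angular momentum is conserved.
I₂ = 3.53 × 10.6 = 37.42 kg·m².
ω₂ = I₁ω₁ / I₂ = (10.60)(435 rpm) / (37.42) = 123.2 rpm = 12.90 rad/s.

ω₂ ≈ 12.9 rad/s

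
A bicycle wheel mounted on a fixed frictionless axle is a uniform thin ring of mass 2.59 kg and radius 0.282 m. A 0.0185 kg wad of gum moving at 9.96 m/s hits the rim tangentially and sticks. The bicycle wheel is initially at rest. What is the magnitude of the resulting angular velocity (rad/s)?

About the axle the impulsive forces during the collision are internal, so angular momentum about that axis is conserved.
I_p = (2.59)(0.282)² = 0.2060 kg·m². Taking the sense of the wad of gum's angular momentum as positive, L_{wad} = m v R = (0.0185)(9.96)(0.282) = 0.05196 kg·m²/s.
L_i = 0 + 0.05196 = 0.05196 kg·m²/s.
After sticking, I_f = I_p + m R² = 0.2060 + (0.0185)(0.282)² = 0.2074 kg·m².
ω_f = L_i / I_f = 0.05196 / 0.2074 = 0.2505 rad/s.

|ω_f| ≈ 0.250 rad/s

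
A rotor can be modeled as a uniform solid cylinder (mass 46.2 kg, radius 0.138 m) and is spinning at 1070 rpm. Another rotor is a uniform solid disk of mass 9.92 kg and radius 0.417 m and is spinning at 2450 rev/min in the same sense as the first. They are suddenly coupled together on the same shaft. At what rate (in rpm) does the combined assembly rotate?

No external torque acts about the common axis, so total angular momentum is conserved.
Moments of inertia: I_A = ½(46.2)(0.138)² = 0.4399 kg·m²; I_B = ½(9.92)(0.417)² = 0.8625 kg·m².
Taking A's sense as positive: L = (0.4399)(1070) + (0.8625)(2450) = 2584 kg·m²·rpm.
Combined I = 0.4399 + 0.8625 = 1.302 kg·m².
ω_f = L / I = 2584 / 1.302 = 1984 rpm.

|ω_f| ≈ 1980 rpm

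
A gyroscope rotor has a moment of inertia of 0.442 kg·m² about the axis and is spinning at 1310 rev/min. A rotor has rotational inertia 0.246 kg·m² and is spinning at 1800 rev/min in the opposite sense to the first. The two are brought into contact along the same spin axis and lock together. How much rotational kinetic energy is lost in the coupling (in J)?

ΔKE lost ≈ 8380 J

No external torque acts about the common axis, so total angular momentum is conserved.
Taking A's sense as positive: L = (0.4420)(1310) − (0.2460)(1800) = 136.2 kg·m²·rpm.
Combined I = 0.4420 + 0.2460 = 0.6880 kg·m².
ω_f = L / I = 136.2 / 0.6880 = 198.0 rpm.
KE_i = ½ΣIω² = 8529 J; KE_f = ½(0.6880)(20.73)² = 147.9 J.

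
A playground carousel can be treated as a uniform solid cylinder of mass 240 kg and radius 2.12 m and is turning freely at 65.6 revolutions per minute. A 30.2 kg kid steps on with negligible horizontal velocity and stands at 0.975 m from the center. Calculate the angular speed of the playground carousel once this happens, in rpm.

ω_f ≈ 62.3 rpm

The added mass arrives with no angular momentum about the center, and any external torque about the center is negligible, so the system's angular momentum is conserved.
I_p = ½(240)(2.12)² = 539.3 kg·m².
Added inertia Σmr² = (30.2)(0.975)² = 28.71 kg·m²; I_f = 539.3 + 28.71 = 568.0 kg·m².
ω_f = I_p ω_i / I_f = (539.3)(65.6) / 568.0 = 62.28 rpm.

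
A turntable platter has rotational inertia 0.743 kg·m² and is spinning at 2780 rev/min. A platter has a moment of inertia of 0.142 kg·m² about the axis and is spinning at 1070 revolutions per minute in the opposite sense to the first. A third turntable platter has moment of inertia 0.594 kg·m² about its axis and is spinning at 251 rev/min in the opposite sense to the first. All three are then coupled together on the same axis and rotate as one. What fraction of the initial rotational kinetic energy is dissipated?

fraction ≈ 0.646

No external torque acts about the common axis, so total angular momentum is conserved.
Taking A's sense as positive: L = (0.7430)(2780) − (0.1420)(1070) − (0.5940)(251) = 1765 kg·m²·rpm.
Combined I = 0.7430 + 0.1420 + 0.5940 = 1.479 kg·m².
ω_f = L / I = 1765 / 1.479 = 1193 rpm.
KE_i = ½ΣIω² = 32580 J; KE_f = ½(1.479)(124.9)² = 11540 J.
Fraction dissipated = (KE_i − KE_f)/KE_i = 0.6457.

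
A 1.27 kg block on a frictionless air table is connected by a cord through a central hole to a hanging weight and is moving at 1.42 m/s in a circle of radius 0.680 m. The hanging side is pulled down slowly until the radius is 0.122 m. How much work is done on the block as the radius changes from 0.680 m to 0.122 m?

The only horizontal force on the mass is along the cord (radial), so it exerts no torque about the hole and angular momentum m v r is conserved.
v₂ = v₁ r₁ / r₂ = (1.42)(0.680) / (0.122) = 7.915 m/s.
W = ΔKE = ½m(v₂² − v₁²) = 38.50 J.

W ≈ 38.5 J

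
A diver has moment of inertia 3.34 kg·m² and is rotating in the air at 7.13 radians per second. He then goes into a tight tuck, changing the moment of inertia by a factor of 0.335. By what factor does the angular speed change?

ω₂/ω₁ ≈ 2.99

No external torque acts about the spin axis, so angular momentum is conserved.
I₂ = 0.335 × 3.34 = 1.119 kg·m².
ω₂/ω₁ = I₁/I₂ = 3.340 / 1.119 = 2.985.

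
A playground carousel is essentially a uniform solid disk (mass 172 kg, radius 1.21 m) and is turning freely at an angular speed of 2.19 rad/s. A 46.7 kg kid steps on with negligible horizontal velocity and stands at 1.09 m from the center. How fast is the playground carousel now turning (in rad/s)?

ω_f ≈ 1.52 rad/s

The added mass arrives with no angular momentum about the center, and any external torque about the center is negligible, so the system's angular momentum is conserved.
I_p = ½(172)(1.21)² = 125.9 kg·m².
Added inertia Σmr² = (46.7)(1.09)² = 55.48 kg·m²; I_f = 125.9 + 55.48 = 181.4 kg·m².
ω_f = I_p ω_i / I_f = (125.9)(2.19) / 181.4 = 1.520 rad/s.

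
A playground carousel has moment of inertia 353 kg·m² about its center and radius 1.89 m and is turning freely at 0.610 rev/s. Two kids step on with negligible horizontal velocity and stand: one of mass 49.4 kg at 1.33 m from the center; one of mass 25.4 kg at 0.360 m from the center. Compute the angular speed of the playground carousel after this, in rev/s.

ω_f ≈ 0.485 rev/s

The added mass arrives with no angular momentum about the center, and any external torque about the center is negligible, so the system's angular momentum is conserved.
Added inertia Σmr² = (49.4)(1.33)² + (25.4)(0.360)² = 90.68 kg·m²; I_f = 353.0 + 90.68 = 443.7 kg·m².
ω_f = I_p ω_i / I_f = (353.0)(0.610) / 443.7 = 0.4853 rev/s.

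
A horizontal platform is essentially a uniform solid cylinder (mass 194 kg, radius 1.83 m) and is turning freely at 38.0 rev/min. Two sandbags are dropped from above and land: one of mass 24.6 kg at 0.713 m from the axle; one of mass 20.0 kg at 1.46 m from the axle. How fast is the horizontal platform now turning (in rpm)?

The added mass arrives with no angular momentum about the axle, and any external torque about the axle is negligible, so the system's angular momentum is conserved.
I_p = ½(194)(1.83)² = 324.8 kg·m².
Added inertia Σmr² = (24.6)(0.713)² + (20.0)(1.46)² = 55.14 kg·m²; I_f = 324.8 + 55.14 = 380.0 kg·m².
ω_f = I_p ω_i / I_f = (324.8)(38.0) / 380.0 = 32.49 rpm.

ω_f ≈ 32.5 rpm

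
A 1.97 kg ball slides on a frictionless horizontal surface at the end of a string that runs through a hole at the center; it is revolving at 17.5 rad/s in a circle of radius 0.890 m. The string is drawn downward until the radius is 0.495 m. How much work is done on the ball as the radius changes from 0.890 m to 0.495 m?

W ≈ 533 J

The constraining force is radial, so m r² ω about the center is conserved.
ω₂ = ω₁ (r₁/r₂)² = (17.5)(0.890/0.495)² = 56.57 rad/s.
W = ΔKE = ½m(v₂² − v₁²) = 533.5 J.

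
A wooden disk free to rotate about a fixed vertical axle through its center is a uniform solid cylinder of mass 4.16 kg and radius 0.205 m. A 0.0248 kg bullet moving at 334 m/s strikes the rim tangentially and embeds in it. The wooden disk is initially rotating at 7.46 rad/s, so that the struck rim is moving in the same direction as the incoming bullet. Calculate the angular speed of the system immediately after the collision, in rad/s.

About the axle the impulsive forces during the collision are internal, so angular momentum about that axis is conserved.
I_p = ½(4.16)(0.205)² = 0.08741 kg·m². Taking the sense of the bullet's angular momentum as positive, L_{bullet} = m v R = (0.0248)(334)(0.205) = 1.698 kg·m²/s.
L_i = +I_p ω_p + m v R = +(0.08741)(7.46) + 1.698 = 2.350 kg·m²/s.
After sticking, I_f = I_p + m R² = 0.08741 + (0.0248)(0.205)² = 0.08845 kg·m².
ω_f = L_i / I_f = 2.350 / 0.08845 = 26.57 rad/s.

|ω_f| ≈ 26.6 rad/s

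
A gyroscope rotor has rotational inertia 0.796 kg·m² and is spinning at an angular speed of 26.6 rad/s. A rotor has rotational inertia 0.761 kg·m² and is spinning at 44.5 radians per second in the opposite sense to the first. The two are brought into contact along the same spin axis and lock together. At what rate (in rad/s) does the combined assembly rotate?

No external torque acts about the common axis, so total angular momentum is conserved.
Taking A's sense as positive: L = (0.7960)(26.6) − (0.7610)(44.5) = -12.69 kg·m²·rad/s.
Combined I = 0.7960 + 0.7610 = 1.557 kg·m².
ω_f = L / I = -12.69 / 1.557 = -8.151 rad/s.

|ω_f| ≈ 8.15 rad/s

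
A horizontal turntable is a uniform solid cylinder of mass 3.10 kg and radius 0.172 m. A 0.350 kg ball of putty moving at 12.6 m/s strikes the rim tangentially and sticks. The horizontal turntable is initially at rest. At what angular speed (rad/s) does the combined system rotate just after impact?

The axle reaction passes through the axle and exerts no torque about it; angular momentum about the axle is conserved through the impact.
I_p = ½(3.10)(0.172)² = 0.04586 kg·m². Taking the sense of the ball of putty's angular momentum as positive, L_{ball} = m v R = (0.350)(12.6)(0.172) = 0.7585 kg·m²/s.
L_i = 0 + 0.7585 = 0.7585 kg·m²/s.
After sticking, I_f = I_p + m R² = 0.04586 + (0.350)(0.172)² = 0.05621 kg·m².
ω_f = L_i / I_f = 0.7585 / 0.05621 = 13.49 rad/s.

|ω_f| ≈ 13.5 rad/s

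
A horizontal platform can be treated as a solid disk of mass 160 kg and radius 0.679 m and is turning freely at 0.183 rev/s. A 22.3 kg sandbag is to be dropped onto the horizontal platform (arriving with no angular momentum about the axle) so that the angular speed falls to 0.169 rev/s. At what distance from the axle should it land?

The added mass arrives with no angular momentum about the axle, and any external torque about the axle is negligible, so the system's angular momentum is conserved.
I_p = ½(160)(0.679)² = 36.88 kg·m².
I_p ω_i = (I_p + m r²) ω_f ⇒ m r² = I_p(ω_i/ω_f − 1) = 36.88(0.183/0.169 − 1) = 3.055 kg·m².
r = √(3.055/22.3) = 0.3702 m.

r ≈ 0.370 m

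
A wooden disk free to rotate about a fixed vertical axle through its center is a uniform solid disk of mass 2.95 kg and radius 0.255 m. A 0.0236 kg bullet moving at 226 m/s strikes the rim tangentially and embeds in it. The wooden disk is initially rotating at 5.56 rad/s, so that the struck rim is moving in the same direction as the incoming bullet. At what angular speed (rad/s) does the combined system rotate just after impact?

The axle reaction passes through the axle and exerts no torque about it; angular momentum about the axle is conserved through the impact.
I_p = ½(2.95)(0.255)² = 0.09591 kg·m². Taking the sense of the bullet's angular momentum as positive, L_{bullet} = m v R = (0.0236)(226)(0.255) = 1.360 kg·m²/s.
L_i = +I_p ω_p + m v R = +(0.09591)(5.56) + 1.360 = 1.893 kg·m²/s.
After sticking, I_f = I_p + m R² = 0.09591 + (0.0236)(0.255)² = 0.09745 kg·m².
ω_f = L_i / I_f = 1.893 / 0.09745 = 19.43 rad/s.

|ω_f| ≈ 19.4 rad/s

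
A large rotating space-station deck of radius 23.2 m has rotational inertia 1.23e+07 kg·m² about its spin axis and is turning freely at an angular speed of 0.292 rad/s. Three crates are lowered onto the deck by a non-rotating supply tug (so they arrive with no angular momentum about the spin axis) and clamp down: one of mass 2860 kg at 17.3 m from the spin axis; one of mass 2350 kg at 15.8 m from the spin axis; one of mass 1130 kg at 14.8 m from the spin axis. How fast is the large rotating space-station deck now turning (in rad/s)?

No external torque acts about the spin axis; L_before = L_after.
Added inertia Σmr² = (2860)(17.3)² + (2350)(15.8)² + (1130)(14.8)² = 1.690e+06 kg·m²; I_f = 1.230e+07 + 1.690e+06 = 1.399e+07 kg·m².
ω_f = I_p ω_i / I_f = (1.230e+07)(0.292) / 1.399e+07 = 0.2567 rad/s.

ω_f ≈ 0.257 rad/s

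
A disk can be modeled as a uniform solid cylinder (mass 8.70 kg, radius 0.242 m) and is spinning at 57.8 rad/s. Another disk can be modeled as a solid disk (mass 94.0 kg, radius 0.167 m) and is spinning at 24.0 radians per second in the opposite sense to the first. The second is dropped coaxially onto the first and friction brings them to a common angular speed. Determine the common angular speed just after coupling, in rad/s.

|ω_f| ≈ 10.7 rad/s

The coupling torques are internal; angular momentum about the shared axis is conserved.
Moments of inertia: I_A = ½(8.70)(0.242)² = 0.2548 kg·m²; I_B = ½(94.0)(0.167)² = 1.311 kg·m².
Taking A's sense as positive: L = (0.2548)(57.8) − (1.311)(24.0) = -16.73 kg·m²·rad/s.
Combined I = 0.2548 + 1.311 = 1.566 kg·m².
ω_f = L / I = -16.73 / 1.566 = -10.69 rad/s.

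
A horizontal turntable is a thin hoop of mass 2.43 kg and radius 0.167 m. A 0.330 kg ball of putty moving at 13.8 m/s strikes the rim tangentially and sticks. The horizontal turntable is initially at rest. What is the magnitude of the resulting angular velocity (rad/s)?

The axle reaction passes through the axle and exerts no torque about it; angular momentum about the axle is conserved through the impact.
I_p = (2.43)(0.167)² = 0.06777 kg·m². Taking the sense of the ball of putty's angular momentum as positive, L_{ball} = m v R = (0.330)(13.8)(0.167) = 0.7605 kg·m²/s.
L_i = 0 + 0.7605 = 0.7605 kg·m²/s.
After sticking, I_f = I_p + m R² = 0.06777 + (0.330)(0.167)² = 0.07697 kg·m².
ω_f = L_i / I_f = 0.7605 / 0.07697 = 9.880 rad/s.

|ω_f| ≈ 9.88 rad/s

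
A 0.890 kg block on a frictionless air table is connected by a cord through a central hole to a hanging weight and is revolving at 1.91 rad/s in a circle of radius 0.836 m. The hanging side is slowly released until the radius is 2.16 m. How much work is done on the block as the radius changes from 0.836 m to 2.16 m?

W ≈ -0.965 J

The constraining force is radial, so m r² ω about the center is conserved.
ω₂ = ω₁ (r₁/r₂)² = (1.91)(0.836/2.16)² = 0.2861 rad/s.
W = ΔKE = ½m(v₂² − v₁²) = -0.9646 J.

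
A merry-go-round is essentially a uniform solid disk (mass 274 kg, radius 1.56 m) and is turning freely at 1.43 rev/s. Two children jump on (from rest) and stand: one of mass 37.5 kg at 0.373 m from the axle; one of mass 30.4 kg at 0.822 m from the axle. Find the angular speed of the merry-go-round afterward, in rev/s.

ω_f ≈ 1.33 rev/s

No external torque acts about the axle; L_before = L_after.
I_p = ½(274)(1.56)² = 333.4 kg·m².
Added inertia Σmr² = (37.5)(0.373)² + (30.4)(0.822)² = 25.76 kg·m²; I_f = 333.4 + 25.76 = 359.2 kg·m².
ω_f = I_p ω_i / I_f = (333.4)(1.43) / 359.2 = 1.327 rev/s.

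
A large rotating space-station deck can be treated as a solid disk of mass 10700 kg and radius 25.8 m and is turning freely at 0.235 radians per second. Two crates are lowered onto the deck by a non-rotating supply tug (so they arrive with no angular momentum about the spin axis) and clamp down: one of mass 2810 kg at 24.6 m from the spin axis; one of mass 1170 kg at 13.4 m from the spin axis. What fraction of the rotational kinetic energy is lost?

fraction ≈ 0.349

No external torque acts about the spin axis; L_before = L_after.
I_p = ½(10700)(25.8)² = 3.561e+06 kg·m².
Added inertia Σmr² = (2810)(24.6)² + (1170)(13.4)² = 1.911e+06 kg·m²; I_f = 3.561e+06 + 1.911e+06 = 5.472e+06 kg·m².
ω_f = I_p ω_i / I_f = (3.561e+06)(0.235) / 5.472e+06 = 0.1529 rad/s.
KE_i = ½(3.561e+06)(0.2350 rad/s)² = 98330 J; KE_f = ½(5.472e+06)(0.1529)² = 64000 J.
Fraction lost = 0.3492.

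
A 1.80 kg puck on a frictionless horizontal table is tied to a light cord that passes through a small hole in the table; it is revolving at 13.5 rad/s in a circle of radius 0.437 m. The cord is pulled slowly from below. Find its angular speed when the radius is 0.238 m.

No torque about the axis ⇒ m r₁² ω₁ = m r₂² ω₂.
ω₂ = ω₁ (r₁/r₂)² = (13.5)(0.437/0.238)² = 45.51 rad/s.

ω₂ ≈ 45.5 rad/s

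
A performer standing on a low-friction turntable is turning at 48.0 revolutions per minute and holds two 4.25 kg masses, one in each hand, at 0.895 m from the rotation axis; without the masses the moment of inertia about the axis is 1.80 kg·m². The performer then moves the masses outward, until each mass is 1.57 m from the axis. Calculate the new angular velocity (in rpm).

ω₂ ≈ 18.2 rpm

No external torque acts about the spin axis, so angular momentum is conserved.
I₁ = 1.80 + 2(4.25)(0.895)² = 8.609 kg·m²; I₂ = 1.80 + 2(4.25)(1.57)² = 22.75 kg·m².
ω₂ = I₁ω₁ / I₂ = (8.609)(48.0 rpm) / (22.75) = 18.16 rpm.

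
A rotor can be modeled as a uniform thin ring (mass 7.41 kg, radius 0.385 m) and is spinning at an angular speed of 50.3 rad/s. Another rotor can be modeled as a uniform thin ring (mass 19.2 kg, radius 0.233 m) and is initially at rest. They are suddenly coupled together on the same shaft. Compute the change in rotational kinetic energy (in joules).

No external torque acts about the common axis, so total angular momentum is conserved.
Moments of inertia: I_A = (7.41)(0.385)² = 1.098 kg·m²; I_B = (19.2)(0.233)² = 1.042 kg·m².
Taking A's sense as positive: L = (1.098)(50.3) = 55.25 kg·m²·rad/s.
Combined I = 1.098 + 1.042 = 2.141 kg·m².
ω_f = L / I = 55.25 / 2.141 = 25.81 rad/s.
KE_i = ½ΣIω² = 1389 J; KE_f = ½(2.141)(25.81)² = 712.9 J.

ΔKE ≈ -677 J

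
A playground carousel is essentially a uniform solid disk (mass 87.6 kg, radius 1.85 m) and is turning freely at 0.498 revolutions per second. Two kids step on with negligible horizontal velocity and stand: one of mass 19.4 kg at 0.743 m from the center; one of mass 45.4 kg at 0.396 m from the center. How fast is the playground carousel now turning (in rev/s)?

No external torque acts about the center; L_before = L_after.
I_p = ½(87.6)(1.85)² = 149.9 kg·m².
Added inertia Σmr² = (19.4)(0.743)² + (45.4)(0.396)² = 17.83 kg·m²; I_f = 149.9 + 17.83 = 167.7 kg·m².
ω_f = I_p ω_i / I_f = (149.9)(0.498) / 167.7 = 0.4451 rev/s.

ω_f ≈ 0.445 rev/s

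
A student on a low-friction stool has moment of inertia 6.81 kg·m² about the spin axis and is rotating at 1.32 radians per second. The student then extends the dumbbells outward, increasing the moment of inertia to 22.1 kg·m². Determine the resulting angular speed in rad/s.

ω₂ ≈ 0.407 rad/s

With no external torque about the axis, L is conserved: I₁ω₁ = I₂ω₂.
ω₂ = I₁ω₁ / I₂ = (6.810)(1.32 rad/s) / (22.10) = 0.4068 rad/s.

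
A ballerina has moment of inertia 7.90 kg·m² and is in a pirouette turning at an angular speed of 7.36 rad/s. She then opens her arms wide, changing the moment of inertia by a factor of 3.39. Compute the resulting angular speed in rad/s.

With no external torque about the axis, L is conserved: I₁ω₁ = I₂ω₂.
I₂ = 3.39 × 7.90 = 26.78 kg·m².
ω₂ = I₁ω₁ / I₂ = (7.900)(7.36 rad/s) / (26.78) = 2.171 rad/s.

ω₂ ≈ 2.17 rad/s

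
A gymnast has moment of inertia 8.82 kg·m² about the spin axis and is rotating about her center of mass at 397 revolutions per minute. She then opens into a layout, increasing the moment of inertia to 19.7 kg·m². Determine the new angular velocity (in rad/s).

Angular momentum about the spin axis is conserved since the torque about it is zero.
ω₂ = I₁ω₁ / I₂ = (8.820)(397 rpm) / (19.70) = 177.7 rpm = 18.61 rad/s.

ω₂ ≈ 18.6 rad/s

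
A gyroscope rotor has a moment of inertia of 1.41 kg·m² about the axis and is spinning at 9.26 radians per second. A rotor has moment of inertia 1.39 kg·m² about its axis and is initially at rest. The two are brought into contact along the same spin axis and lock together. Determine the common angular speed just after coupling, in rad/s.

|ω_f| ≈ 4.66 rad/s

No external torque acts about the common axis, so total angular momentum is conserved.
Taking A's sense as positive: L = (1.410)(9.26) = 13.06 kg·m²·rad/s.
Combined I = 1.410 + 1.390 = 2.800 kg·m².
ω_f = L / I = 13.06 / 2.800 = 4.663 rad/s.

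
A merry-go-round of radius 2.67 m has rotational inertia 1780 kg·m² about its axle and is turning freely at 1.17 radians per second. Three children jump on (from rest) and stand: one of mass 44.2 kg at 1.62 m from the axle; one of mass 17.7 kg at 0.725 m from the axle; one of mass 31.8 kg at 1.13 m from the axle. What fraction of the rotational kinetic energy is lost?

No external torque acts about the axle; L_before = L_after.
Added inertia Σmr² = (44.2)(1.62)² + (17.7)(0.725)² + (31.8)(1.13)² = 165.9 kg·m²; I_f = 1780 + 165.9 = 1946 kg·m².
ω_f = I_p ω_i / I_f = (1780)(1.17) / 1946 = 1.070 rad/s.
KE_i = ½(1780)(1.170 rad/s)² = 1218 J; KE_f = ½(1946)(1.070)² = 1114 J.
Fraction lost = 0.08526.

fraction ≈ 0.0853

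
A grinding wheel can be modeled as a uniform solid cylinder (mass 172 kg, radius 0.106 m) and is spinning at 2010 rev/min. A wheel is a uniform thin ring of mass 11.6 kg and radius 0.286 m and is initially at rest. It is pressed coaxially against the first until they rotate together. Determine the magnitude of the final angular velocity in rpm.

The coupling torques are internal; angular momentum about the shared axis is conserved.
Moments of inertia: I_A = ½(172)(0.106)² = 0.9663 kg·m²; I_B = (11.6)(0.286)² = 0.9488 kg·m².
Taking A's sense as positive: L = (0.9663)(2010) = 1942 kg·m²·rpm.
Combined I = 0.9663 + 0.9488 = 1.915 kg·m².
ω_f = L / I = 1942 / 1.915 = 1014 rpm.

|ω_f| ≈ 1010 rpm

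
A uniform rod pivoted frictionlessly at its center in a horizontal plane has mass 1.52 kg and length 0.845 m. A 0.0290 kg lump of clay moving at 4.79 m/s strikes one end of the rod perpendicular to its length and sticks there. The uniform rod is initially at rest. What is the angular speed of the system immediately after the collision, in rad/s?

|ω_f| ≈ 0.614 rad/s

The axle reaction passes through the pivot and exerts no torque about it; angular momentum about the pivot is conserved through the impact.
I_p = (1/12)(1.52)(0.845)² = 0.09044 kg·m². Taking the sense of the lump of clay's angular momentum as positive, L_{lump} = m v R = (0.0290)(4.79)(0.845/2) = 0.05869 kg·m²/s.
L_i = 0 + 0.05869 = 0.05869 kg·m²/s.
After sticking, I_f = I_p + m R² = 0.09044 + (0.0290)(0.845/2)² = 0.09562 kg·m².
ω_f = L_i / I_f = 0.05869 / 0.09562 = 0.6138 rad/s.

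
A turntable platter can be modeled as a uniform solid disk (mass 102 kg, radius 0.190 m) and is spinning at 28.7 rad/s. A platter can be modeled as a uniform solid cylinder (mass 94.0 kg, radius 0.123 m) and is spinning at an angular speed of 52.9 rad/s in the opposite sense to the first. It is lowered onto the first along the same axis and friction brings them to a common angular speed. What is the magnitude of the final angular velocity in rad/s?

The coupling torques are internal; angular momentum about the shared axis is conserved.
Moments of inertia: I_A = ½(102)(0.190)² = 1.841 kg·m²; I_B = ½(94.0)(0.123)² = 0.7111 kg·m².
Taking A's sense as positive: L = (1.841)(28.7) − (0.7111)(52.9) = 15.22 kg·m²·rad/s.
Combined I = 1.841 + 0.7111 = 2.552 kg·m².
ω_f = L / I = 15.22 / 2.552 = 5.965 rad/s.

|ω_f| ≈ 5.97 rad/s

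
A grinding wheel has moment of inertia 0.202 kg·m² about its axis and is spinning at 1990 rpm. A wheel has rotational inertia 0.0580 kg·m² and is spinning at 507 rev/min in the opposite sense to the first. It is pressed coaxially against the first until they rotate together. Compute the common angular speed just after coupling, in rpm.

|ω_f| ≈ 1430 rpm

The coupling torques are internal; angular momentum about the shared axis is conserved.
Taking A's sense as positive: L = (0.2020)(1990) − (0.05800)(507) = 372.6 kg·m²·rpm.
Combined I = 0.2020 + 0.05800 = 0.2600 kg·m².
ω_f = L / I = 372.6 / 0.2600 = 1433 rpm.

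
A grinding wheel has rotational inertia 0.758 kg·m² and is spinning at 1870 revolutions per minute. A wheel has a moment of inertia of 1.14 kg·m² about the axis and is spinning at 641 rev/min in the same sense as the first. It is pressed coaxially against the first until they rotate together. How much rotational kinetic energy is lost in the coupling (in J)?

ΔKE lost ≈ 3770 J

No external torque acts about the common axis, so total angular momentum is conserved.
Taking A's sense as positive: L = (0.7580)(1870) + (1.140)(641) = 2148 kg·m²·rpm.
Combined I = 0.7580 + 1.140 = 1.898 kg·m².
ω_f = L / I = 2148 / 1.898 = 1132 rpm.
KE_i = ½ΣIω² = 17100 J; KE_f = ½(1.898)(118.5)² = 13330 J.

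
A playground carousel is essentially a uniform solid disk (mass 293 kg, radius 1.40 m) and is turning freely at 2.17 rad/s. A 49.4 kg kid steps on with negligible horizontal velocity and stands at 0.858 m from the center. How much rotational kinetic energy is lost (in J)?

The added mass arrives with no angular momentum about the center, and any external torque about the center is negligible, so the system's angular momentum is conserved.
I_p = ½(293)(1.40)² = 287.1 kg·m².
Added inertia Σmr² = (49.4)(0.858)² = 36.37 kg·m²; I_f = 287.1 + 36.37 = 323.5 kg·m².
ω_f = I_p ω_i / I_f = (287.1)(2.17) / 323.5 = 1.926 rad/s.
KE_i = ½(287.1)(2.170 rad/s)² = 676.1 J; KE_f = ½(323.5)(1.926)² = 600.1 J.

energy lost ≈ 76.0 J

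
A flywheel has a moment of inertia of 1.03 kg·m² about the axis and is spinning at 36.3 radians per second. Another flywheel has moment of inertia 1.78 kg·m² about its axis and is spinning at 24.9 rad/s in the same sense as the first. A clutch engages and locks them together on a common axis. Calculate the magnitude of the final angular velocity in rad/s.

|ω_f| ≈ 29.1 rad/s

No external torque acts about the common axis, so total angular momentum is conserved.
Taking A's sense as positive: L = (1.030)(36.3) + (1.780)(24.9) = 81.71 kg·m²·rad/s.
Combined I = 1.030 + 1.780 = 2.810 kg·m².
ω_f = L / I = 81.71 / 2.810 = 29.08 rad/s.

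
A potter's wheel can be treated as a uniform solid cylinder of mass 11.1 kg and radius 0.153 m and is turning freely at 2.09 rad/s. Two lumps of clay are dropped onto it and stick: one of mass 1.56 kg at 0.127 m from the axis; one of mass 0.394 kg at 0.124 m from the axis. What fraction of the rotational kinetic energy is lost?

fraction ≈ 0.194

The added mass arrives with no angular momentum about the axis, and any external torque about the axis is negligible, so the system's angular momentum is conserved.
I_p = ½(11.1)(0.153)² = 0.1299 kg·m².
Added inertia Σmr² = (1.56)(0.127)² + (0.394)(0.124)² = 0.03122 kg·m²; I_f = 0.1299 + 0.03122 = 0.1611 kg·m².
ω_f = I_p ω_i / I_f = (0.1299)(2.09) / 0.1611 = 1.685 rad/s.
KE_i = ½(0.1299)(2.090 rad/s)² = 0.2838 J; KE_f = ½(0.1611)(1.685)² = 0.2288 J.
Fraction lost = 0.1937.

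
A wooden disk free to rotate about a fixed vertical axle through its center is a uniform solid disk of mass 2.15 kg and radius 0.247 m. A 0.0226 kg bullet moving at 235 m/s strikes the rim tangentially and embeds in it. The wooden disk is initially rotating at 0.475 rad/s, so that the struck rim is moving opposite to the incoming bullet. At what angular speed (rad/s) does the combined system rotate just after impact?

The axle reaction passes through the axle and exerts no torque about it; angular momentum about the axle is conserved through the impact.
I_p = ½(2.15)(0.247)² = 0.06558 kg·m². Taking the sense of the bullet's angular momentum as positive, L_{bullet} = m v R = (0.0226)(235)(0.247) = 1.312 kg·m²/s.
L_i = −I_p ω_p + m v R = −(0.06558)(0.475) + 1.312 = 1.281 kg·m²/s.
After sticking, I_f = I_p + m R² = 0.06558 + (0.0226)(0.247)² = 0.06696 kg·m².
ω_f = L_i / I_f = 1.281 / 0.06696 = 19.12 rad/s.

|ω_f| ≈ 19.1 rad/s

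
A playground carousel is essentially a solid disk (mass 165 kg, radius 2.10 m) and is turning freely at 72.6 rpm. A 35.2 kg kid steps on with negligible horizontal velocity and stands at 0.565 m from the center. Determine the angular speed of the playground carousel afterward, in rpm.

The added mass arrives with no angular momentum about the center, and any external torque about the center is negligible, so the system's angular momentum is conserved.
I_p = ½(165)(2.10)² = 363.8 kg·m².
Added inertia Σmr² = (35.2)(0.565)² = 11.24 kg·m²; I_f = 363.8 + 11.24 = 375.1 kg·m².
ω_f = I_p ω_i / I_f = (363.8)(72.6) / 375.1 = 70.42 rpm.

ω_f ≈ 70.4 rpm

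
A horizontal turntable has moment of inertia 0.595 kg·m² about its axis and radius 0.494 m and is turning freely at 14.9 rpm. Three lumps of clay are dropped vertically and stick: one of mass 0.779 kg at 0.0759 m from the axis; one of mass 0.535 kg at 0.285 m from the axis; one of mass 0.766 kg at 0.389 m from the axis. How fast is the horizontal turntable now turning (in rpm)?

The added mass arrives with no angular momentum about the axis, and any external torque about the axis is negligible, so the system's angular momentum is conserved.
Added inertia Σmr² = (0.779)(0.0759)² + (0.535)(0.285)² + (0.766)(0.389)² = 0.1639 kg·m²; I_f = 0.5950 + 0.1639 = 0.7589 kg·m².
ω_f = I_p ω_i / I_f = (0.5950)(14.9) / 0.7589 = 11.68 rpm.

ω_f ≈ 11.7 rpm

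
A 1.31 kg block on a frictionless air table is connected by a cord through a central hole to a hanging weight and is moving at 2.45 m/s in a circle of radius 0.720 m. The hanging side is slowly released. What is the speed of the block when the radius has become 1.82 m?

Central (radial) force ⇒ zero torque about the center ⇒ m v r is constant.
v₂ = v₁ r₁ / r₂ = (2.45)(0.720) / (1.82) = 0.9692 m/s.

v₂ ≈ 0.969 m/s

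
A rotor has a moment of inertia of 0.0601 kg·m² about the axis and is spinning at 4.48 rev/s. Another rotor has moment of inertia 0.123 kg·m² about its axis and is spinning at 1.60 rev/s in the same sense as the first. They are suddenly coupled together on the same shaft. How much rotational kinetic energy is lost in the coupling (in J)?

ΔKE lost ≈ 6.61 J

The coupling torques are internal; angular momentum about the shared axis is conserved.
Taking A's sense as positive: L = (0.06010)(4.48) + (0.1230)(1.60) = 0.4660 kg·m²·rev/s.
Combined I = 0.06010 + 0.1230 = 0.1831 kg·m².
ω_f = L / I = 0.4660 / 0.1831 = 2.545 rev/s.
KE_i = ½ΣIω² = 30.03 J; KE_f = ½(0.1831)(15.99)² = 23.42 J.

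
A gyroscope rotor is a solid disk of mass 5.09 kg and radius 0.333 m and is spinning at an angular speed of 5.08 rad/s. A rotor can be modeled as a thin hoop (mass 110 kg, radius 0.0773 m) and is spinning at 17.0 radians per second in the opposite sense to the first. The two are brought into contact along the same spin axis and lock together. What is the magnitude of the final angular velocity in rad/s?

No external torque acts about the common axis, so total angular momentum is conserved.
Moments of inertia: I_A = ½(5.09)(0.333)² = 0.2822 kg·m²; I_B = (110)(0.0773)² = 0.6573 kg·m².
Taking A's sense as positive: L = (0.2822)(5.08) − (0.6573)(17.0) = -9.740 kg·m²·rad/s.
Combined I = 0.2822 + 0.6573 = 0.9395 kg·m².
ω_f = L / I = -9.740 / 0.9395 = -10.37 rad/s.

|ω_f| ≈ 10.4 rad/s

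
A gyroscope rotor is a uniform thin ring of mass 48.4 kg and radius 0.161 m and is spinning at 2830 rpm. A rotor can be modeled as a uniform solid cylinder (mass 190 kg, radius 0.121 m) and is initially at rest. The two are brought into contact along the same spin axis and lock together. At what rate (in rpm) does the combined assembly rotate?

|ω_f| ≈ 1340 rpm

The coupling torques are internal; angular momentum about the shared axis is conserved.
Moments of inertia: I_A = (48.4)(0.161)² = 1.255 kg·m²; I_B = ½(190)(0.121)² = 1.391 kg·m².
Taking A's sense as positive: L = (1.255)(2830) = 3550 kg·m²·rpm.
Combined I = 1.255 + 1.391 = 2.645 kg·m².
ω_f = L / I = 3550 / 2.645 = 1342 rpm.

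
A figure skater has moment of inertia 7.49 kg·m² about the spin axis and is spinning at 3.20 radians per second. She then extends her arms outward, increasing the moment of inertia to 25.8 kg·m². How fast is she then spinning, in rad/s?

No external torque acts about the spin axis, so angular momentum is conserved.
ω₂ = I₁ω₁ / I₂ = (7.490)(3.20 rad/s) / (25.80) = 0.9290 rad/s.

ω₂ ≈ 0.929 rad/s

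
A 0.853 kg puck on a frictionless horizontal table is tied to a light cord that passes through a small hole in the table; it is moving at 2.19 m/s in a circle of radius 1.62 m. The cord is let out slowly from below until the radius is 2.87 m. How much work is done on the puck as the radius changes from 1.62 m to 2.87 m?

The only horizontal force on the mass is along the cord (radial), so it exerts no torque about the hole and angular momentum m v r is conserved.
v₂ = v₁ r₁ / r₂ = (2.19)(1.62) / (2.87) = 1.236 m/s.
W = ΔKE = ½m(v₂² − v₁²) = -1.394 J.

W ≈ -1.39 J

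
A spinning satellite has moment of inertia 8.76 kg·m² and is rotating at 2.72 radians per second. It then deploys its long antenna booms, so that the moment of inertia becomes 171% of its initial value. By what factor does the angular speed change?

With no external torque about the axis, L is conserved: I₁ω₁ = I₂ω₂.
I₂ = 1.71 × 8.76 = 14.98 kg·m².
ω₂/ω₁ = I₁/I₂ = 8.760 / 14.98 = 0.5848.

ω₂/ω₁ ≈ 0.585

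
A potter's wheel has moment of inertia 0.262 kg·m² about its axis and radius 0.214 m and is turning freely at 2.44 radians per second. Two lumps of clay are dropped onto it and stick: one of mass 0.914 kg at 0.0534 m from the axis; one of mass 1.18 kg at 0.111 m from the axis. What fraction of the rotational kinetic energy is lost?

The added mass arrives with no angular momentum about the axis, and any external torque about the axis is negligible, so the system's angular momentum is conserved.
Added inertia Σmr² = (0.914)(0.0534)² + (1.18)(0.111)² = 0.01715 kg·m²; I_f = 0.2620 + 0.01715 = 0.2791 kg·m².
ω_f = I_p ω_i / I_f = (0.2620)(2.44) / 0.2791 = 2.290 rad/s.
KE_i = ½(0.2620)(2.440 rad/s)² = 0.7799 J; KE_f = ½(0.2791)(2.290)² = 0.7320 J.
Fraction lost = 0.06142.

fraction ≈ 0.0614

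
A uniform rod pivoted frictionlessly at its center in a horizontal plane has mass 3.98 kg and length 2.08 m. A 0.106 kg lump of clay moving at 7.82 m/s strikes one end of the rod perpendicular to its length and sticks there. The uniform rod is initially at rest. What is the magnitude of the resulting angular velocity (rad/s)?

About the pivot the impulsive forces during the collision are internal, so angular momentum about that axis is conserved.
I_p = (1/12)(3.98)(2.08)² = 1.435 kg·m². Taking the sense of the lump of clay's angular momentum as positive, L_{lump} = m v R = (0.106)(7.82)(2.08/2) = 0.8621 kg·m²/s.
L_i = 0 + 0.8621 = 0.8621 kg·m²/s.
After sticking, I_f = I_p + m R² = 1.435 + (0.106)(2.08/2)² = 1.550 kg·m².
ω_f = L_i / I_f = 0.8621 / 1.550 = 0.5563 rad/s.

|ω_f| ≈ 0.556 rad/s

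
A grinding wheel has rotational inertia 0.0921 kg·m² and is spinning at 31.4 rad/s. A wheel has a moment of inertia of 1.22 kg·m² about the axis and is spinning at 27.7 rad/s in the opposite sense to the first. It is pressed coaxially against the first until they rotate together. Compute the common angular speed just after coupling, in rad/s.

|ω_f| ≈ 23.6 rad/s

The coupling torques are internal; angular momentum about the shared axis is conserved.
Taking A's sense as positive: L = (0.09210)(31.4) − (1.220)(27.7) = -30.90 kg·m²·rad/s.
Combined I = 0.09210 + 1.220 = 1.312 kg·m².
ω_f = L / I = -30.90 / 1.312 = -23.55 rad/s.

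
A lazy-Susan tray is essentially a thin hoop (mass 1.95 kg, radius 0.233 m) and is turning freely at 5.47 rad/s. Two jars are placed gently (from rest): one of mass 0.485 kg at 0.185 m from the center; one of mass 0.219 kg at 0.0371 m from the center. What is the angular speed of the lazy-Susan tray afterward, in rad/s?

ω_f ≈ 4.72 rad/s

The added mass arrives with no angular momentum about the center, and any external torque about the center is negligible, so the system's angular momentum is conserved.
I_p = (1.95)(0.233)² = 0.1059 kg·m².
Added inertia Σmr² = (0.485)(0.185)² + (0.219)(0.0371)² = 0.01690 kg·m²; I_f = 0.1059 + 0.01690 = 0.1228 kg·m².
ω_f = I_p ω_i / I_f = (0.1059)(5.47) / 0.1228 = 4.717 rad/s.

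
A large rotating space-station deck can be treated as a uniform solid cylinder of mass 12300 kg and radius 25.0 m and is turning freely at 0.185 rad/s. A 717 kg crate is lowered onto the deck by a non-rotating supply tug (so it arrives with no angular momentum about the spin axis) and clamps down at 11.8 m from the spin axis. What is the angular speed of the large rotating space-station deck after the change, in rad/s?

ω_f ≈ 0.180 rad/s

The added mass arrives with no angular momentum about the spin axis, and any external torque about the spin axis is negligible, so the system's angular momentum is conserved.
I_p = ½(12300)(25.0)² = 3.844e+06 kg·m².
Added inertia Σmr² = (717)(11.8)² = 99840 kg·m²; I_f = 3.844e+06 + 99840 = 3.944e+06 kg·m².
ω_f = I_p ω_i / I_f = (3.844e+06)(0.185) / 3.944e+06 = 0.1803 rad/s.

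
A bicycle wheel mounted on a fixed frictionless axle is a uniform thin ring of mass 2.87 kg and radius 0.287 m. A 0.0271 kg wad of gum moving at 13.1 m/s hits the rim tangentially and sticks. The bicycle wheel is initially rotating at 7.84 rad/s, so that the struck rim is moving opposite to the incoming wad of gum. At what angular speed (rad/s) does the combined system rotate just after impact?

|ω_f| ≈ 7.34 rad/s

About the axle the impulsive forces during the collision are internal, so angular momentum about that axis is conserved.
I_p = (2.87)(0.287)² = 0.2364 kg·m². Taking the sense of the wad of gum's angular momentum as positive, L_{wad} = m v R = (0.0271)(13.1)(0.287) = 0.1019 kg·m²/s.
L_i = −I_p ω_p + m v R = −(0.2364)(7.84) + 0.1019 = -1.751 kg·m²/s.
After sticking, I_f = I_p + m R² = 0.2364 + (0.0271)(0.287)² = 0.2386 kg·m².
ω_f = L_i / I_f = -1.751 / 0.2386 = -7.340 rad/s.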